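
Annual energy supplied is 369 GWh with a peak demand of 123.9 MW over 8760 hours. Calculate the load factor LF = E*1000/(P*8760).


LF = 369 * 1000 / (123.9 * 8760) = 0.3400


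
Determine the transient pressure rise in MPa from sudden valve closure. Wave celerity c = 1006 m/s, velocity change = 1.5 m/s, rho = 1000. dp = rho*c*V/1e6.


dp = 1000 * 1006 * 1.5 / 1e6 = 1.5090 MPa


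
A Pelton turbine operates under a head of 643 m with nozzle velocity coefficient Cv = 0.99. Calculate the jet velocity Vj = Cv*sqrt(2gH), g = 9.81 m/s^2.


Vj = 0.99 * sqrt(2*9.81*643) = 111.1963 m/s


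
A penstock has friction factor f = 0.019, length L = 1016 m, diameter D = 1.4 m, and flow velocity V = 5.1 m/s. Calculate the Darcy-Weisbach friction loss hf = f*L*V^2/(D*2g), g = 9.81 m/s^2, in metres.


hf = 0.019 * 1016 * 5.1^2 / (1.4 * 2 * 9.81) = 18.2793 m


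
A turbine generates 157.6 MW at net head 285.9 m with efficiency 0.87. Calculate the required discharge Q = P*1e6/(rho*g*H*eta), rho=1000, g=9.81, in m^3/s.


Q = 157.6 * 1e6 / (1000 * 9.81 * 285.9 * 0.87) = 64.5883 m^3/s


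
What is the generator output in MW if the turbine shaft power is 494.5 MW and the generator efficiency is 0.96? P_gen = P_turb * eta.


P_gen = 494.5 * 0.96 = 474.7200 MW


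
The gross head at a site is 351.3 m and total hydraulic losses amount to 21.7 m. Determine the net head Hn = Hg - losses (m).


Hn = 351.3 - 21.7 = 329.6000 m


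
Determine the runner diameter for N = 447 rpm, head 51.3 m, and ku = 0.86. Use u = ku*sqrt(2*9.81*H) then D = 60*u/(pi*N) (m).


u = 0.86 * sqrt(2*9.81*51.3) = 27.2839 m/s
D = 60 * 27.2839 / (pi * 447) = 1.1657 m


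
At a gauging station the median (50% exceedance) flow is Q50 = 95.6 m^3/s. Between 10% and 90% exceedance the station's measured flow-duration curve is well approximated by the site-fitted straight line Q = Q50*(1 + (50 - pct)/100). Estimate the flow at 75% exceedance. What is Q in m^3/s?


Q = 95.6 * (1 + (50 - 75)/100) = 71.7000 m^3/s


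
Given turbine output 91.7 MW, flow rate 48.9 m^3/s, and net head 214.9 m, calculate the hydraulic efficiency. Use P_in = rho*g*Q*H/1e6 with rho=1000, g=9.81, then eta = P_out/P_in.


P_in = 1000 * 9.81 * 48.9 * 214.9 / 1e6 = 103.0895 MW
eta = 91.7 / 103.0895 = 0.8895


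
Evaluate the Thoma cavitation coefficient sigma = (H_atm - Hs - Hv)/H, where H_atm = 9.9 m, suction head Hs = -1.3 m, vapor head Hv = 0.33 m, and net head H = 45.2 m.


sigma = (9.9 - (-1.3) - 0.33) / 45.2 = 0.2405


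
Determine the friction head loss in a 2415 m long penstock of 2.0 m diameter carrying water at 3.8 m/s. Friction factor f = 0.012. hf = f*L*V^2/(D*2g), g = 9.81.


hf = 0.012 * 2415 * 3.8^2 / (2.0 * 2 * 9.81) = 10.6644 m


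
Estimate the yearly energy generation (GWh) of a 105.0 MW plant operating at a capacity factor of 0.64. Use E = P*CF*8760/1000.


E = 105.0 * 0.64 * 8760 / 1000 = 588.6720 GWh


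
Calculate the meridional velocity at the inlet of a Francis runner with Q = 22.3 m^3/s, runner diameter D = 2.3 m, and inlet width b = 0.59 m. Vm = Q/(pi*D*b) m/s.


Vm = 22.3 / (pi * 2.3 * 0.59) = 5.2309 m/s


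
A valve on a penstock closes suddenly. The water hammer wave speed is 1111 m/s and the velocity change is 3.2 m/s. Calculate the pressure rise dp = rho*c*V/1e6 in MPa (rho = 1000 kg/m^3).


dp = 1000 * 1111 * 3.2 / 1e6 = 3.5552 MPa


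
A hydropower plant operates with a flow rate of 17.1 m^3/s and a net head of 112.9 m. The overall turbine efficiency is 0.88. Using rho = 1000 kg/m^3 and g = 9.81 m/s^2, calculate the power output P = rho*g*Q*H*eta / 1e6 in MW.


P = 1000 * 9.81 * 17.1 * 112.9 * 0.88 / 1e6 = 16.6664 MW


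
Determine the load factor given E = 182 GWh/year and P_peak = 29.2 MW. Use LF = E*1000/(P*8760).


LF = 182 * 1000 / (29.2 * 8760) = 0.7115


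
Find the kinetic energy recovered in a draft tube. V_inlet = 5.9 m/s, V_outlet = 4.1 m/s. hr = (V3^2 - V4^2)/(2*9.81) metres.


hr = (5.9^2 - 4.1^2) / (2*9.81) = 0.9174 m


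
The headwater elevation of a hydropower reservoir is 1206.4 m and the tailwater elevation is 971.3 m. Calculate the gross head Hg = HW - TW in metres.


Hg = 1206.4 - 971.3 = 235.1000 m


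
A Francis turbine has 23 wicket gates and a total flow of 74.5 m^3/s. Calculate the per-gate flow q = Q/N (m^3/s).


q = 74.5 / 23 = 3.2391 m^3/s


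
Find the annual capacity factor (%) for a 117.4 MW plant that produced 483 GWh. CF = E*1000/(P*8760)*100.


CF = 483 * 1000 / (117.4 * 8760) * 100 = 46.9651 %


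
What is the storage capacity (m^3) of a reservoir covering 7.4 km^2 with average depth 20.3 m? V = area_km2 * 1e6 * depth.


V = 7.4 * 1e6 * 20.3 = 1.5022e+08 m^3


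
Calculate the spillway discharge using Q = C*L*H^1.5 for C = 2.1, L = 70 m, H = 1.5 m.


Q = 2.1 * 70 * 1.5^1.5 = 270.0562 m^3/s


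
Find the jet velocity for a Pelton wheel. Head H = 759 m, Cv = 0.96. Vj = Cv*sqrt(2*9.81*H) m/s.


Vj = 0.96 * sqrt(2*9.81*759) = 117.1498 m/s


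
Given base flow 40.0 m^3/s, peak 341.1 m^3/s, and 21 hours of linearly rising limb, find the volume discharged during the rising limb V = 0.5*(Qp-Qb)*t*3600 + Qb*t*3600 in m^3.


V = 0.5*(341.1 - 40.0)*21*3600 + 40.0*21*3600 = 1.4406e+07 m^3


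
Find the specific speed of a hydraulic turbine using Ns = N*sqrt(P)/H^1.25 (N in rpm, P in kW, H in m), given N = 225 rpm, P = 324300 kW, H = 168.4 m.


Ns = 225 * 324300^0.5 / 168.4^1.25 = 211.2168


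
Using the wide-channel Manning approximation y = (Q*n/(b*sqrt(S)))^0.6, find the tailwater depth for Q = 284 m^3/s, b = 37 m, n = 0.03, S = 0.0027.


y = (284 * 0.03 / (37 * 0.0027^0.5))^0.6 = 2.4431 m


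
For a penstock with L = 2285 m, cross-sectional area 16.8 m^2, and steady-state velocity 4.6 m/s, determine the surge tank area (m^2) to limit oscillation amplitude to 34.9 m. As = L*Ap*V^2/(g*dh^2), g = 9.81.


As = 2285 * 16.8 * 4.6^2 / (9.81 * 34.9^2) = 67.9816 m^2


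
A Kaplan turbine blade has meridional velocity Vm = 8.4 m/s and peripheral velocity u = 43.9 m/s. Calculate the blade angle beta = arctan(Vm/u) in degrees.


beta = arctan(8.4 / 43.9) = 10.8323 degrees


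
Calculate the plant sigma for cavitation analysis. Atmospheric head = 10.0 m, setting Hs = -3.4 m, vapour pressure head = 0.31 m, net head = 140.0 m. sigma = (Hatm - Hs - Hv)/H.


sigma = (10.0 - (-3.4) - 0.31) / 140.0 = 0.0935


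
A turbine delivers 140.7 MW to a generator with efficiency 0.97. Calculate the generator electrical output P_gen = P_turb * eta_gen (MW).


P_gen = 140.7 * 0.97 = 136.4790 MW


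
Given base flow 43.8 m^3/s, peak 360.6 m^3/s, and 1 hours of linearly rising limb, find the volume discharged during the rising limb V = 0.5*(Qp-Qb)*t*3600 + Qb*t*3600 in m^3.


V = 0.5*(360.6 - 43.8)*1*3600 + 43.8*1*3600 = 727920.0000 m^3


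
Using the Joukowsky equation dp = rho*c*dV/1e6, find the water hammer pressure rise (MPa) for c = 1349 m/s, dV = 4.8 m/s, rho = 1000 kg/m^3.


dp = 1000 * 1349 * 4.8 / 1e6 = 6.4752 MPa


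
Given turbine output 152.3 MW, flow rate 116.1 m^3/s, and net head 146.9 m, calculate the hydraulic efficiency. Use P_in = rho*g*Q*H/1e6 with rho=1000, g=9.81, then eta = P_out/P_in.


P_in = 1000 * 9.81 * 116.1 * 146.9 / 1e6 = 167.3104 MW
eta = 152.3 / 167.3104 = 0.9103


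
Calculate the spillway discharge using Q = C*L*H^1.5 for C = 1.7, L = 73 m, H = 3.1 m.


Q = 1.7 * 73 * 3.1^1.5 = 677.3519 m^3/s


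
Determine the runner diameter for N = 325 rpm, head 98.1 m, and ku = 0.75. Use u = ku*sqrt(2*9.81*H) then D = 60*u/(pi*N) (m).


u = 0.75 * sqrt(2*9.81*98.1) = 32.9037 m/s
D = 60 * 32.9037 / (pi * 325) = 1.9336 m


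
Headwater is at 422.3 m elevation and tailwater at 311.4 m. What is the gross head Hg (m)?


Hg = 422.3 - 311.4 = 110.9000 m


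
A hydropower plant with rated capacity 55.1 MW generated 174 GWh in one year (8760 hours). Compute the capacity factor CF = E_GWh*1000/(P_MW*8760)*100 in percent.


CF = 174 * 1000 / (55.1 * 8760) * 100 = 36.0490 %


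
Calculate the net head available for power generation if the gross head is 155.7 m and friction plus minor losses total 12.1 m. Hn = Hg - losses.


Hn = 155.7 - 12.1 = 143.6000 m


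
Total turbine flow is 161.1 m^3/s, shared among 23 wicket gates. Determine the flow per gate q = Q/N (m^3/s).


q = 161.1 / 23 = 7.0043 m^3/s


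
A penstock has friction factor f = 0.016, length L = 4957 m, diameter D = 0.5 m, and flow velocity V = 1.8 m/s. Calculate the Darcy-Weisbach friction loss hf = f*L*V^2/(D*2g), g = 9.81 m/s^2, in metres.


hf = 0.016 * 4957 * 1.8^2 / (0.5 * 2 * 9.81) = 26.1948 m


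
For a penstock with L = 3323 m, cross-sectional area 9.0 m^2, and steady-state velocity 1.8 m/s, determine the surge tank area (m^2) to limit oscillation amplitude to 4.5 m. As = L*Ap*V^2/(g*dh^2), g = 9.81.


As = 3323 * 9.0 * 1.8^2 / (9.81 * 4.5^2) = 487.7798 m^2


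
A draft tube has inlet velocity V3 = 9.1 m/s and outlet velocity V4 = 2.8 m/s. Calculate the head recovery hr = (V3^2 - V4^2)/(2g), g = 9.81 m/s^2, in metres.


hr = (9.1^2 - 2.8^2) / (2*9.81) = 3.8211 m


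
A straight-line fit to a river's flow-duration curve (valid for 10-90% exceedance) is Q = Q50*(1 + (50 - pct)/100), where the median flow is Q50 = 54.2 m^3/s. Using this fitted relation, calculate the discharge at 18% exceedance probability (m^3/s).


Q = 54.2 * (1 + (50 - 18)/100) = 71.5440 m^3/s


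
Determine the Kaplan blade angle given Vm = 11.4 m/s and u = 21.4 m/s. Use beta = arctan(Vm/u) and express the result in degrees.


beta = arctan(11.4 / 21.4) = 28.0447 degrees


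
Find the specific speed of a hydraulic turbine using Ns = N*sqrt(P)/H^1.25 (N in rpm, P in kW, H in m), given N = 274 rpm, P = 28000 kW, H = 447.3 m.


Ns = 274 * 28000^0.5 / 447.3^1.25 = 22.2885


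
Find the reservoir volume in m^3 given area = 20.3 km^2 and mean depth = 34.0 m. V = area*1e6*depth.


V = 20.3 * 1e6 * 34.0 = 6.9020e+08 m^3


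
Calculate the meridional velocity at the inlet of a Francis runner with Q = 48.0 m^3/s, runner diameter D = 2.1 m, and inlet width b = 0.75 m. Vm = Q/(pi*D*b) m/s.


Vm = 48.0 / (pi * 2.1 * 0.75) = 9.7009 m/s


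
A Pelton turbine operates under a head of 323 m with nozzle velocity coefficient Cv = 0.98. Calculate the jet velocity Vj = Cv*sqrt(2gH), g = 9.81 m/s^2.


Vj = 0.98 * sqrt(2*9.81*323) = 78.0148 m/s


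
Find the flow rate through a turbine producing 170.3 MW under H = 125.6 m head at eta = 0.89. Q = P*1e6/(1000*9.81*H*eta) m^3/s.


Q = 170.3 * 1e6 / (1000 * 9.81 * 125.6 * 0.89) = 155.2980 m^3/s


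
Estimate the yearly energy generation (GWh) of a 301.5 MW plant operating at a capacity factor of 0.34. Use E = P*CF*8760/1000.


E = 301.5 * 0.34 * 8760 / 1000 = 897.9876 GWh


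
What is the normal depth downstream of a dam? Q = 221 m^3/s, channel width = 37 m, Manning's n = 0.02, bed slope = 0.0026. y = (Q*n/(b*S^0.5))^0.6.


y = (221 * 0.02 / (37 * 0.0026^0.5))^0.6 = 1.6666 m


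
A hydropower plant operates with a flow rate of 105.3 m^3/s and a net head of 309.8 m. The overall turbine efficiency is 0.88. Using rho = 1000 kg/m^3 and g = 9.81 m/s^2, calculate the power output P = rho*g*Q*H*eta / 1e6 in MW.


P = 1000 * 9.81 * 105.3 * 309.8 * 0.88 / 1e6 = 281.6187 MW


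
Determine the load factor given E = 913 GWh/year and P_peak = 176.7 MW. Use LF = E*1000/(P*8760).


LF = 913 * 1000 / (176.7 * 8760) = 0.5898


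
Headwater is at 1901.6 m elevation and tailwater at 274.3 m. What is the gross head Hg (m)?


Hg = 1901.6 - 274.3 = 1627.3000 m


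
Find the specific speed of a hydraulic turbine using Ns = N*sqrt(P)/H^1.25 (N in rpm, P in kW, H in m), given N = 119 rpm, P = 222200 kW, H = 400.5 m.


Ns = 119 * 222200^0.5 / 400.5^1.25 = 31.3088


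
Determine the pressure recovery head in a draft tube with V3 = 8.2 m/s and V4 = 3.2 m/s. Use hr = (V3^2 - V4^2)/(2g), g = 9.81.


hr = (8.2^2 - 3.2^2) / (2*9.81) = 2.9052 m


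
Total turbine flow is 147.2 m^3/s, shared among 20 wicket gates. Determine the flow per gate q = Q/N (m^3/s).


q = 147.2 / 20 = 7.3600 m^3/s


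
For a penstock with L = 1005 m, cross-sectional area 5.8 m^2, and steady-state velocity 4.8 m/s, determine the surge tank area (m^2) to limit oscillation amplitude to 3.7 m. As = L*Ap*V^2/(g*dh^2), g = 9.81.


As = 1005 * 5.8 * 4.8^2 / (9.81 * 3.7^2) = 1000.0094 m^2


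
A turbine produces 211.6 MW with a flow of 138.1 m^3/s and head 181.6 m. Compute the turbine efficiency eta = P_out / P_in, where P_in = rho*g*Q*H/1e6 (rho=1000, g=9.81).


P_in = 1000 * 9.81 * 138.1 * 181.6 / 1e6 = 246.0246 MW
eta = 211.6 / 246.0246 = 0.8601


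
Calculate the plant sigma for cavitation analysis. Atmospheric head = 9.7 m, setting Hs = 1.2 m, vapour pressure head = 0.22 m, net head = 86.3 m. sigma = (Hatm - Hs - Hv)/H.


sigma = (9.7 - 1.2 - 0.22) / 86.3 = 0.0959


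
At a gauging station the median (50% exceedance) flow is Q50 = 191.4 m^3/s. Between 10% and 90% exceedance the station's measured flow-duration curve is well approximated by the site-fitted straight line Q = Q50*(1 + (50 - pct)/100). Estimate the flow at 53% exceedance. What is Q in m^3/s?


Q = 191.4 * (1 + (50 - 53)/100) = 185.6580 m^3/s


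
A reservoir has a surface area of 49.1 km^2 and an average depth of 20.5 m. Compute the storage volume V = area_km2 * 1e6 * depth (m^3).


V = 49.1 * 1e6 * 20.5 = 1.0066e+09 m^3


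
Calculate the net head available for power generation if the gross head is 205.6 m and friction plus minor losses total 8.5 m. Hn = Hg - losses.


Hn = 205.6 - 8.5 = 197.1000 m


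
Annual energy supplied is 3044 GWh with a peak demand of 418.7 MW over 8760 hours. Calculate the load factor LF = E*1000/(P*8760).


LF = 3044 * 1000 / (418.7 * 8760) = 0.8299


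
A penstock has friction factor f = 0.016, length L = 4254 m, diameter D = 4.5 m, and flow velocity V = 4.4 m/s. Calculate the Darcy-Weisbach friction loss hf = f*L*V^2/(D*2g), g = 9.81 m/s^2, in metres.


hf = 0.016 * 4254 * 4.4^2 / (4.5 * 2 * 9.81) = 14.9249 m


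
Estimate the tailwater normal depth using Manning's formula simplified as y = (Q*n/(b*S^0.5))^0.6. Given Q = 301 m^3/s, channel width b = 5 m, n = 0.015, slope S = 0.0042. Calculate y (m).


y = (301 * 0.015 / (5 * 0.0042^0.5))^0.6 = 4.8578 m


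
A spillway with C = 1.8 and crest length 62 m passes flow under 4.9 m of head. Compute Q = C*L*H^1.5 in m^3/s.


Q = 1.8 * 62 * 4.9^1.5 = 1210.4819 m^3/s


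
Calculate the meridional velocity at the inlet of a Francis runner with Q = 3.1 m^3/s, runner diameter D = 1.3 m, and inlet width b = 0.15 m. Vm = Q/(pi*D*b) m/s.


Vm = 3.1 / (pi * 1.3 * 0.15) = 5.0603 m/s


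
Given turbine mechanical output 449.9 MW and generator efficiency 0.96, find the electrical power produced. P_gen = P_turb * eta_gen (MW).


P_gen = 449.9 * 0.96 = 431.9040 MW


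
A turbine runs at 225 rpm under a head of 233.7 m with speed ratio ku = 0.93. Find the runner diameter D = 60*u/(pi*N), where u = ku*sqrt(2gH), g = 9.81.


u = 0.93 * sqrt(2*9.81*233.7) = 62.9741 m/s
D = 60 * 62.9741 / (pi * 225) = 5.3454 m


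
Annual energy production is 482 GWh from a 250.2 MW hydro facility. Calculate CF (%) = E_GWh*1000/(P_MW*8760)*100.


CF = 482 * 1000 / (250.2 * 8760) * 100 = 21.9915 %


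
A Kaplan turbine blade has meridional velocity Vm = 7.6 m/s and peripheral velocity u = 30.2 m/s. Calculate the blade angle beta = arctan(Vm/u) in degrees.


beta = arctan(7.6 / 30.2) = 14.1255 degrees


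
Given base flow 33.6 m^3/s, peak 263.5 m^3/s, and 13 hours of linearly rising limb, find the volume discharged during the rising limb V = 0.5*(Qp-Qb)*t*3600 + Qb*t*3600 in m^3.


V = 0.5*(263.5 - 33.6)*13*3600 + 33.6*13*3600 = 6.9521e+06 m^3


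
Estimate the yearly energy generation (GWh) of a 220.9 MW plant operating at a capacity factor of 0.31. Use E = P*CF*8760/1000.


E = 220.9 * 0.31 * 8760 / 1000 = 599.8760 GWh


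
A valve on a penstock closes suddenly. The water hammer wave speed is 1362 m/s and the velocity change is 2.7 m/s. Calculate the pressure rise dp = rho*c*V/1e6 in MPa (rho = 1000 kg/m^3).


dp = 1000 * 1362 * 2.7 / 1e6 = 3.6774 MPa


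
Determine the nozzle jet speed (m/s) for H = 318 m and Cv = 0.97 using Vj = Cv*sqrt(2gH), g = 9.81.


Vj = 0.97 * sqrt(2*9.81*318) = 76.6187 m/s


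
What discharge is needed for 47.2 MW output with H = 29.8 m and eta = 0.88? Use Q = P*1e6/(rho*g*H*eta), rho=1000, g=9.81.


Q = 47.2 * 1e6 / (1000 * 9.81 * 29.8 * 0.88) = 183.4738 m^3/s


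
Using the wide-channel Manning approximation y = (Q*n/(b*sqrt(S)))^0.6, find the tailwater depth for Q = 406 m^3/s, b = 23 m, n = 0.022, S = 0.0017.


y = (406 * 0.022 / (23 * 0.0017^0.5))^0.6 = 3.8406 m


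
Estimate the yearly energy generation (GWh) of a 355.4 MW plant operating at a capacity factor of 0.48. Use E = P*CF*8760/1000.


E = 355.4 * 0.48 * 8760 / 1000 = 1494.3859 GWh


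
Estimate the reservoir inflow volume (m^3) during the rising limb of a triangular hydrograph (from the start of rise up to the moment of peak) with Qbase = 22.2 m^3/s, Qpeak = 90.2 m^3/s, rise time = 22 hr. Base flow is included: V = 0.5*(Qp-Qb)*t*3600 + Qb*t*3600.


V = 0.5*(90.2 - 22.2)*22*3600 + 22.2*22*3600 = 4.4510e+06 m^3


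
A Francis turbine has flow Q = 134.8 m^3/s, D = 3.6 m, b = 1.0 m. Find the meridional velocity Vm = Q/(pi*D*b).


Vm = 134.8 / (pi * 3.6 * 1.0) = 11.9189 m/s


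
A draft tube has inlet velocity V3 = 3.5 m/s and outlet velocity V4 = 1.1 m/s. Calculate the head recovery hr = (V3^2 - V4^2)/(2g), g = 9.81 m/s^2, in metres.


hr = (3.5^2 - 1.1^2) / (2*9.81) = 0.5627 m


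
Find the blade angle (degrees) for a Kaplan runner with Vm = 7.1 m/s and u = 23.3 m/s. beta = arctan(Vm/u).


beta = arctan(7.1 / 23.3) = 16.9471 degrees


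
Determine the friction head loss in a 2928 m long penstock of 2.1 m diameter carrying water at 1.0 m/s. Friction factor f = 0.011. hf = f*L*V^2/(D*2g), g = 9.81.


hf = 0.011 * 2928 * 1.0^2 / (2.1 * 2 * 9.81) = 0.7817 m


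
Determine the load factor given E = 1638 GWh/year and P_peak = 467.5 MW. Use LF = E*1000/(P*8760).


LF = 1638 * 1000 / (467.5 * 8760) = 0.4000


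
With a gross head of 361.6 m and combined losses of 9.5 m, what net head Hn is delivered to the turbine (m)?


Hn = 361.6 - 9.5 = 352.1000 m


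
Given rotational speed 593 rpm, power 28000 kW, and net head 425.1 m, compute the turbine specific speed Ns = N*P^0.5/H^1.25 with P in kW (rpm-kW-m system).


Ns = 593 * 28000^0.5 / 425.1^1.25 = 51.4067


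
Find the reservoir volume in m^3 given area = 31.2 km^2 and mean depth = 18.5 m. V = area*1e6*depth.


V = 31.2 * 1e6 * 18.5 = 5.7720e+08 m^3


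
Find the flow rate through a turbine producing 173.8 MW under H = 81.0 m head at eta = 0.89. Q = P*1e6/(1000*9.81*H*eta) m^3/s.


Q = 173.8 * 1e6 / (1000 * 9.81 * 81.0 * 0.89) = 245.7569 m^3/s


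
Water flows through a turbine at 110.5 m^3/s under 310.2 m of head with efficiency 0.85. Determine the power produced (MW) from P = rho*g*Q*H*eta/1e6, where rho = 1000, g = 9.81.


P = 1000 * 9.81 * 110.5 * 310.2 * 0.85 / 1e6 = 285.8196 MW


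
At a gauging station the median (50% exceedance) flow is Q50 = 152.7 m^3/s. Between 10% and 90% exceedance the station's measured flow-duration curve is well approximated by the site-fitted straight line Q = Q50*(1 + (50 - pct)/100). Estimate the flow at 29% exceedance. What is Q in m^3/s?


Q = 152.7 * (1 + (50 - 29)/100) = 184.7670 m^3/s


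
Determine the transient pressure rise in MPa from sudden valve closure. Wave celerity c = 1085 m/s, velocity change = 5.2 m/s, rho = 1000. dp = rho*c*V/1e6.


dp = 1000 * 1085 * 5.2 / 1e6 = 5.6420 MPa


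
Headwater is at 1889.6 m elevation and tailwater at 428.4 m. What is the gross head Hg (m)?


Hg = 1889.6 - 428.4 = 1461.2000 m


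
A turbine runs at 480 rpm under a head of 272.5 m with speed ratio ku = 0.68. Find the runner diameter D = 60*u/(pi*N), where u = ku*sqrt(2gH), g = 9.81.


u = 0.68 * sqrt(2*9.81*272.5) = 49.7212 m/s
D = 60 * 49.7212 / (pi * 480) = 1.9783 m


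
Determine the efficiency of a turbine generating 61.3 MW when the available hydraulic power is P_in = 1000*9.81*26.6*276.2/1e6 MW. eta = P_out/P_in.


P_in = 1000 * 9.81 * 26.6 * 276.2 / 1e6 = 72.0733 MW
eta = 61.3 / 72.0733 = 0.8505


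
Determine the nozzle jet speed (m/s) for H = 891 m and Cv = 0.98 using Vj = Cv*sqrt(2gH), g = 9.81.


Vj = 0.98 * sqrt(2*9.81*891) = 129.5730 m/s


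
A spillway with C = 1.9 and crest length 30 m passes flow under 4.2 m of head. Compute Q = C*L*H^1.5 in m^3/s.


Q = 1.9 * 30 * 4.2^1.5 = 490.6240 m^3/s


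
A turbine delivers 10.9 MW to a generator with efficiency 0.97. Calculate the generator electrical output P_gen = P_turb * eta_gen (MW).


P_gen = 10.9 * 0.97 = 10.5730 MW


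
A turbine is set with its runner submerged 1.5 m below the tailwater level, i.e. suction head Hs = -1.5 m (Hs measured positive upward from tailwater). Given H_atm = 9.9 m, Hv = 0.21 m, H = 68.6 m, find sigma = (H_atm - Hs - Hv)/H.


sigma = (9.9 - (-1.5) - 0.21) / 68.6 = 0.1631


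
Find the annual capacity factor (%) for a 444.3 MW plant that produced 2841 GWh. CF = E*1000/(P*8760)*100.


CF = 2841 * 1000 / (444.3 * 8760) * 100 = 72.9946 %


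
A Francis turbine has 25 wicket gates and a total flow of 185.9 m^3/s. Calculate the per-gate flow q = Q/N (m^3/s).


q = 185.9 / 25 = 7.4360 m^3/s


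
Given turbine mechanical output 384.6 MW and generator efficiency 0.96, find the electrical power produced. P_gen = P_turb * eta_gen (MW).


P_gen = 384.6 * 0.96 = 369.2160 MW


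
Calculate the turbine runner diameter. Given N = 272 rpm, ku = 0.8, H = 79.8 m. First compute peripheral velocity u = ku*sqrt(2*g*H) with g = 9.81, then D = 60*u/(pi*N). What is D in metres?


u = 0.8 * sqrt(2*9.81*79.8) = 31.6549 m/s
D = 60 * 31.6549 / (pi * 272) = 2.2227 m


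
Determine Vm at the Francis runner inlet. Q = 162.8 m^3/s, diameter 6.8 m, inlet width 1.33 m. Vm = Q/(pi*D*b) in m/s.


Vm = 162.8 / (pi * 6.8 * 1.33) = 5.7299 m/s


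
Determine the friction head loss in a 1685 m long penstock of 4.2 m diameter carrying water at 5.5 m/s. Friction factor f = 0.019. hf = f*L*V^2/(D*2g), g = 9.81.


hf = 0.019 * 1685 * 5.5^2 / (4.2 * 2 * 9.81) = 11.7525 m


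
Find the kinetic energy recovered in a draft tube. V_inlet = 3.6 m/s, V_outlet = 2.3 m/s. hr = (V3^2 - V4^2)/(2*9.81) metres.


hr = (3.6^2 - 2.3^2) / (2*9.81) = 0.3909 m


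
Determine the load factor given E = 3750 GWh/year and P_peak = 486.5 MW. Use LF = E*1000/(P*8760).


LF = 3750 * 1000 / (486.5 * 8760) = 0.8799


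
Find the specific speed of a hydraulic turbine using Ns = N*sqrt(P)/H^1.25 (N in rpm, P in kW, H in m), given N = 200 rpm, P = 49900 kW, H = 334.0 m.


Ns = 200 * 49900^0.5 / 334.0^1.25 = 31.2894


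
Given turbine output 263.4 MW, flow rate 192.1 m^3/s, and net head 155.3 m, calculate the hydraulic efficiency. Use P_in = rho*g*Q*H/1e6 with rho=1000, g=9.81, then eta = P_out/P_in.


P_in = 1000 * 9.81 * 192.1 * 155.3 / 1e6 = 292.6630 MW
eta = 263.4 / 292.6630 = 0.9000


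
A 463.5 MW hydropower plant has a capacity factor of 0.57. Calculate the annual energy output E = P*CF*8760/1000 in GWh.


E = 463.5 * 0.57 * 8760 / 1000 = 2314.3482 GWh


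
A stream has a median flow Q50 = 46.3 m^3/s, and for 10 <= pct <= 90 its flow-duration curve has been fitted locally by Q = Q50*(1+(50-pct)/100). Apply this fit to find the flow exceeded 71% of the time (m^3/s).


Q = 46.3 * (1 + (50 - 71)/100) = 36.5770 m^3/s


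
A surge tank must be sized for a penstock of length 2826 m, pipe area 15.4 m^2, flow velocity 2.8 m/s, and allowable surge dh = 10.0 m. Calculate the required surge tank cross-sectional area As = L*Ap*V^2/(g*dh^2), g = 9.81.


As = 2826 * 15.4 * 2.8^2 / (9.81 * 10.0^2) = 347.8083 m^2


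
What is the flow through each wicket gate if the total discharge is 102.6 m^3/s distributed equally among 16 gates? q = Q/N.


q = 102.6 / 16 = 6.4125 m^3/s


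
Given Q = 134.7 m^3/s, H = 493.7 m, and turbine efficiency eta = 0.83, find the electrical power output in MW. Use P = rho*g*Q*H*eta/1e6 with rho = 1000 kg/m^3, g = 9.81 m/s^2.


P = 1000 * 9.81 * 134.7 * 493.7 * 0.83 / 1e6 = 541.4743 MW


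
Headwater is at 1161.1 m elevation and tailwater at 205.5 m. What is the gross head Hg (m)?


Hg = 1161.1 - 205.5 = 955.6000 m


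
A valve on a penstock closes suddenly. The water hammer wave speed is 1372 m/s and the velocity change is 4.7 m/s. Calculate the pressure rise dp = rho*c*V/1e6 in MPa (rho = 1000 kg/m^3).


dp = 1000 * 1372 * 4.7 / 1e6 = 6.4484 MPa


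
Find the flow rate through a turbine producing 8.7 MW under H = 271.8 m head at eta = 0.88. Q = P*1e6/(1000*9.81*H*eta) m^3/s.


Q = 8.7 * 1e6 / (1000 * 9.81 * 271.8 * 0.88) = 3.7078 m^3/s


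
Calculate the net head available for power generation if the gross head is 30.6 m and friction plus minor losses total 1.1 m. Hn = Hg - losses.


Hn = 30.6 - 1.1 = 29.5000 m


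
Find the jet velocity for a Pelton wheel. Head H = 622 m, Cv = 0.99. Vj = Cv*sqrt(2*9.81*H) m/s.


Vj = 0.99 * sqrt(2*9.81*622) = 109.3654 m/s


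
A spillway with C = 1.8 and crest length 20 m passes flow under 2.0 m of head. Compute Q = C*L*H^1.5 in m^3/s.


Q = 1.8 * 20 * 2.0^1.5 = 101.8234 m^3/s


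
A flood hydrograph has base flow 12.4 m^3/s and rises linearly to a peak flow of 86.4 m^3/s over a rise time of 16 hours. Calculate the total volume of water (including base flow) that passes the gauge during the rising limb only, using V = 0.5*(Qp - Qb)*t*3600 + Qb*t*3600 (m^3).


V = 0.5*(86.4 - 12.4)*16*3600 + 12.4*16*3600 = 2.8454e+06 m^3


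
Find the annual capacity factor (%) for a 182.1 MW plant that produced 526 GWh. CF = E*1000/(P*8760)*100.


CF = 526 * 1000 / (182.1 * 8760) * 100 = 32.9740 %


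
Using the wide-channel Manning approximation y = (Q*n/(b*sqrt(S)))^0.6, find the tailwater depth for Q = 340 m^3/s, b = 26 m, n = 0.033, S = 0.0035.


y = (340 * 0.033 / (26 * 0.0035^0.5))^0.6 = 3.2945 m


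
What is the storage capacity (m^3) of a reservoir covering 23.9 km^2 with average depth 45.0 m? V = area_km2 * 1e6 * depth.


V = 23.9 * 1e6 * 45.0 = 1.0755e+09 m^3


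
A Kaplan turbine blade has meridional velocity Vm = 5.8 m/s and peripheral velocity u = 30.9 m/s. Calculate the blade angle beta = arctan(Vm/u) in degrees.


beta = arctan(5.8 / 30.9) = 10.6309 degrees


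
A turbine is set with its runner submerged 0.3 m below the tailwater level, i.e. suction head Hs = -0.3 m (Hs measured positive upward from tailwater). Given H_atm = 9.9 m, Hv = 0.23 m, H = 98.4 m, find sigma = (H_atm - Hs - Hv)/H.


sigma = (9.9 - (-0.3) - 0.23) / 98.4 = 0.1013


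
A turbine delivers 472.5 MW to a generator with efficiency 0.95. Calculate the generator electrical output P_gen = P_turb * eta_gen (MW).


P_gen = 472.5 * 0.95 = 448.8750 MW


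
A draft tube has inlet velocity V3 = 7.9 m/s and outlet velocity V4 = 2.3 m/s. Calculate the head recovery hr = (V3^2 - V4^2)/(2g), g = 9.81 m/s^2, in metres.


hr = (7.9^2 - 2.3^2) / (2*9.81) = 2.9113 m


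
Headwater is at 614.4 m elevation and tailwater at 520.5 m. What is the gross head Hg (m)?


Hg = 614.4 - 520.5 = 93.9000 m


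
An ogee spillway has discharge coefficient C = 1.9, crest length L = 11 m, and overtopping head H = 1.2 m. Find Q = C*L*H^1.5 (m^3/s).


Q = 1.9 * 11 * 1.2^1.5 = 27.4738 m^3/s


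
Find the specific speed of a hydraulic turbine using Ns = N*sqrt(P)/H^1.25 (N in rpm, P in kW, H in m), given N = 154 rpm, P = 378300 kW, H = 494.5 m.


Ns = 154 * 378300^0.5 / 494.5^1.25 = 40.6192


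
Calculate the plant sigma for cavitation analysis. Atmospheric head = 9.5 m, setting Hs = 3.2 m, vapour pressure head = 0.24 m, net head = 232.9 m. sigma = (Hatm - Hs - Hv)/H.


sigma = (9.5 - 3.2 - 0.24) / 232.9 = 0.0260


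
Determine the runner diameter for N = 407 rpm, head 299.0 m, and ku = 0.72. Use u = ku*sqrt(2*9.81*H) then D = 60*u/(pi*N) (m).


u = 0.72 * sqrt(2*9.81*299.0) = 55.1465 m/s
D = 60 * 55.1465 / (pi * 407) = 2.5878 m


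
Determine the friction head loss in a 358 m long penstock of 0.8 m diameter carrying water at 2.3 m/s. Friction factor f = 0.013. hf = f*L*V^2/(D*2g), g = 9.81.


hf = 0.013 * 358 * 2.3^2 / (0.8 * 2 * 9.81) = 1.5685 m


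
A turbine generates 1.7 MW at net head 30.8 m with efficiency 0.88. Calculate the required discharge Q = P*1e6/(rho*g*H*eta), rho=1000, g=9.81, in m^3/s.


Q = 1.7 * 1e6 / (1000 * 9.81 * 30.8 * 0.88) = 6.3936 m^3/s


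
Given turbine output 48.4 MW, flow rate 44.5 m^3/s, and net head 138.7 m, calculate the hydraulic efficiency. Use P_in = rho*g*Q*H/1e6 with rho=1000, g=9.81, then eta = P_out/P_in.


P_in = 1000 * 9.81 * 44.5 * 138.7 / 1e6 = 60.5488 MW
eta = 48.4 / 60.5488 = 0.7994


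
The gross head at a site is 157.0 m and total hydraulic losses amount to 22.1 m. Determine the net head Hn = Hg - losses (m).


Hn = 157.0 - 22.1 = 134.9000 m


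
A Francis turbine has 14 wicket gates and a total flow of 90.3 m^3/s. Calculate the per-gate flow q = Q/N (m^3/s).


q = 90.3 / 14 = 6.4500 m^3/s


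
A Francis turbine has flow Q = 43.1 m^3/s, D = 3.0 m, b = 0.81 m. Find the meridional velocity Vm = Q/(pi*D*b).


Vm = 43.1 / (pi * 3.0 * 0.81) = 5.6457 m/s


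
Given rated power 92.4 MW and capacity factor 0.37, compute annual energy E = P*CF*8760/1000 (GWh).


E = 92.4 * 0.37 * 8760 / 1000 = 299.4869 GWh


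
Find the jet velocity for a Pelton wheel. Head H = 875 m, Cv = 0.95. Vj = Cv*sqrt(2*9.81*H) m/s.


Vj = 0.95 * sqrt(2*9.81*875) = 124.4736 m/s


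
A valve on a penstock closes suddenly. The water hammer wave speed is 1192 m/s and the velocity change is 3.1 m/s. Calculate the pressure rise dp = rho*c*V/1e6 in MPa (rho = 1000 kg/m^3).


dp = 1000 * 1192 * 3.1 / 1e6 = 3.6952 MPa


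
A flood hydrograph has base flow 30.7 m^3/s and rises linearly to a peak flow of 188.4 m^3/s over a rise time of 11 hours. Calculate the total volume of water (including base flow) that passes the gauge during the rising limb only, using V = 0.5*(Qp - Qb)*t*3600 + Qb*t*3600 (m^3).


V = 0.5*(188.4 - 30.7)*11*3600 + 30.7*11*3600 = 4.3382e+06 m^3


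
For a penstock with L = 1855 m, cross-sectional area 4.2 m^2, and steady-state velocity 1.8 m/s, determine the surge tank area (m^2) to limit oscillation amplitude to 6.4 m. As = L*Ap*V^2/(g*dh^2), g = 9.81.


As = 1855 * 4.2 * 1.8^2 / (9.81 * 6.4^2) = 62.8216 m^2


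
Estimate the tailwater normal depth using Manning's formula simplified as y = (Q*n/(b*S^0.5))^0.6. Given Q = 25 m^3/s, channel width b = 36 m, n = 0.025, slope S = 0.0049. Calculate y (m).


y = (25 * 0.025 / (36 * 0.0049^0.5))^0.6 = 0.4332 m


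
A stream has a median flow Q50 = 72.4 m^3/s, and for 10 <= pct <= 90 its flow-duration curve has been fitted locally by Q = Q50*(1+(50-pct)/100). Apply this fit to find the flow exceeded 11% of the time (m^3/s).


Q = 72.4 * (1 + (50 - 11)/100) = 100.6360 m^3/s


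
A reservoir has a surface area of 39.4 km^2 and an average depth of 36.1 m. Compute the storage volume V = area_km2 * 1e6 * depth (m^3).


V = 39.4 * 1e6 * 36.1 = 1.4223e+09 m^3


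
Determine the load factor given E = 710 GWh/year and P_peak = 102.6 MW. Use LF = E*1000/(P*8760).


LF = 710 * 1000 / (102.6 * 8760) = 0.7900


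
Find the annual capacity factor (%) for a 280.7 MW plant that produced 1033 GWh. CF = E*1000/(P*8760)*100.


CF = 1033 * 1000 / (280.7 * 8760) * 100 = 42.0101 %


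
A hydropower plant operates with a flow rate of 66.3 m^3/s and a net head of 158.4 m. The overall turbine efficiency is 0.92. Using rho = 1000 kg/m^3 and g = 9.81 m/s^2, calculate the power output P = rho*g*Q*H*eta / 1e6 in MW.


P = 1000 * 9.81 * 66.3 * 158.4 * 0.92 / 1e6 = 94.7819 MW


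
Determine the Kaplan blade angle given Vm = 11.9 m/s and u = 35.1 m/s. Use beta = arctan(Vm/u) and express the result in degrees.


beta = arctan(11.9 / 35.1) = 18.7283 degrees


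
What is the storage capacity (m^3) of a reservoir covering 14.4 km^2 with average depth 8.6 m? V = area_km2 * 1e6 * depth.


V = 14.4 * 1e6 * 8.6 = 1.2384e+08 m^3


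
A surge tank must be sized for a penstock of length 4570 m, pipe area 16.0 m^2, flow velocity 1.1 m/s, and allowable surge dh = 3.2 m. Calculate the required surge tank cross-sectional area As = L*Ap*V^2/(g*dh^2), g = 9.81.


As = 4570 * 16.0 * 1.1^2 / (9.81 * 3.2^2) = 880.7499 m^2


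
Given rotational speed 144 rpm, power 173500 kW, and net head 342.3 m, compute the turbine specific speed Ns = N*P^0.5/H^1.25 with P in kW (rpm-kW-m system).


Ns = 144 * 173500^0.5 / 342.3^1.25 = 40.7384


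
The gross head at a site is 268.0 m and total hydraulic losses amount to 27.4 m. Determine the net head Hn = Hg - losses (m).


Hn = 268.0 - 27.4 = 240.6000 m


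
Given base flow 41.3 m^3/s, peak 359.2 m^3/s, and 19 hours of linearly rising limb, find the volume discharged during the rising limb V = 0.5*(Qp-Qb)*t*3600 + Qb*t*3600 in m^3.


V = 0.5*(359.2 - 41.3)*19*3600 + 41.3*19*3600 = 1.3697e+07 m^3


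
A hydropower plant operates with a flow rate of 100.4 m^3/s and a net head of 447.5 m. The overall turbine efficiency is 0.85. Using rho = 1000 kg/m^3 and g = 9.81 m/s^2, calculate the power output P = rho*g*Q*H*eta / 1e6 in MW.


P = 1000 * 9.81 * 100.4 * 447.5 * 0.85 / 1e6 = 374.6405 MW


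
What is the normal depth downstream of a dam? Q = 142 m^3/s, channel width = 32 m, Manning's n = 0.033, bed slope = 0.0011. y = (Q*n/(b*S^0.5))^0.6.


y = (142 * 0.033 / (32 * 0.0011^0.5))^0.6 = 2.4377 m


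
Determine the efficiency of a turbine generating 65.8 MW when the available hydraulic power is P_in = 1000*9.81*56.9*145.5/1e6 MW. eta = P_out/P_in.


P_in = 1000 * 9.81 * 56.9 * 145.5 / 1e6 = 81.2165 MW
eta = 65.8 / 81.2165 = 0.8102


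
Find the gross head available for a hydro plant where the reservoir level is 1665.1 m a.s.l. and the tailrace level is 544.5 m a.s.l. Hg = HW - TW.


Hg = 1665.1 - 544.5 = 1120.6000 m


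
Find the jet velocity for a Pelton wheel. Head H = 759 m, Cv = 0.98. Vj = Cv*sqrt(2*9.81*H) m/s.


Vj = 0.98 * sqrt(2*9.81*759) = 119.5904 m/s


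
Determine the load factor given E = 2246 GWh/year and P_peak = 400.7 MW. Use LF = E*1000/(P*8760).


LF = 2246 * 1000 / (400.7 * 8760) = 0.6399


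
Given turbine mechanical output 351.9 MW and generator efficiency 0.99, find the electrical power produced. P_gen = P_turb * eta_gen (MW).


P_gen = 351.9 * 0.99 = 348.3810 MW


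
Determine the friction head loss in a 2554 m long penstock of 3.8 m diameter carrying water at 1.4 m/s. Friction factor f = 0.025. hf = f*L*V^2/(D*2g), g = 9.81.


hf = 0.025 * 2554 * 1.4^2 / (3.8 * 2 * 9.81) = 1.6786 m


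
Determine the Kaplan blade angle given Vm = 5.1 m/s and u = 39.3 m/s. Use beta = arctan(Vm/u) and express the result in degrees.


beta = arctan(5.1 / 39.3) = 7.3940 degrees


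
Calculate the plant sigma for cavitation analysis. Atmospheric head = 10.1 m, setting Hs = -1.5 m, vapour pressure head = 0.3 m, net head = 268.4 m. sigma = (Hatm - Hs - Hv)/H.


sigma = (10.1 - (-1.5) - 0.3) / 268.4 = 0.0421


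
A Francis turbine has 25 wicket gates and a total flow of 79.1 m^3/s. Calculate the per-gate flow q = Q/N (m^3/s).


q = 79.1 / 25 = 3.1640 m^3/s


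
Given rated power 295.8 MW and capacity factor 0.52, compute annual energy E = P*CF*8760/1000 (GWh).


E = 295.8 * 0.52 * 8760 / 1000 = 1347.4282 GWh


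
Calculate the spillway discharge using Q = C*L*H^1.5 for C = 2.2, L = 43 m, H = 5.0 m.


Q = 2.2 * 43 * 5.0^1.5 = 1057.6602 m^3/s


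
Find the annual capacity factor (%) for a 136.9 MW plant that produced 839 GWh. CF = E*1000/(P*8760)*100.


CF = 839 * 1000 / (136.9 * 8760) * 100 = 69.9607 %


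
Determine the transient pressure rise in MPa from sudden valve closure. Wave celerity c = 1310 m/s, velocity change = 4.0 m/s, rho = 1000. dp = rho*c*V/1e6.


dp = 1000 * 1310 * 4.0 / 1e6 = 5.2400 MPa


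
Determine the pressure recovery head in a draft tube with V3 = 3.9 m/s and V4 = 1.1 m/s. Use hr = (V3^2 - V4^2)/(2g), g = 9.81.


hr = (3.9^2 - 1.1^2) / (2*9.81) = 0.7136 m


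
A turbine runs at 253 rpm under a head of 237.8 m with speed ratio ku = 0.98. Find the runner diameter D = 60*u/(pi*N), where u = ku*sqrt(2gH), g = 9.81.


u = 0.98 * sqrt(2*9.81*237.8) = 66.9394 m/s
D = 60 * 66.9394 / (pi * 253) = 5.0532 m


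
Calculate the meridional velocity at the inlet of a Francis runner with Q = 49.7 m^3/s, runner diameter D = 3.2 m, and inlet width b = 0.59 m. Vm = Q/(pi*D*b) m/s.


Vm = 49.7 / (pi * 3.2 * 0.59) = 8.3792 m/s


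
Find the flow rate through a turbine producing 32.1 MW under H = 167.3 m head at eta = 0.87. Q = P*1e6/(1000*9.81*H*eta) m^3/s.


Q = 32.1 * 1e6 / (1000 * 9.81 * 167.3 * 0.87) = 22.4813 m^3/s


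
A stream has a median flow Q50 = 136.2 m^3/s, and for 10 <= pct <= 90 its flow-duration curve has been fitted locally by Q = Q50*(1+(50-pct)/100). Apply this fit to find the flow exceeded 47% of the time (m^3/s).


Q = 136.2 * (1 + (50 - 47)/100) = 140.2860 m^3/s


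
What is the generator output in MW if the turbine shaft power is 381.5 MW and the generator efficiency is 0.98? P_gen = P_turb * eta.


P_gen = 381.5 * 0.98 = 373.8700 MW


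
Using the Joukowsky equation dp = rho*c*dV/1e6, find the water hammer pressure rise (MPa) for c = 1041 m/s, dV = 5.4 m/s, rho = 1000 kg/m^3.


dp = 1000 * 1041 * 5.4 / 1e6 = 5.6214 MPa


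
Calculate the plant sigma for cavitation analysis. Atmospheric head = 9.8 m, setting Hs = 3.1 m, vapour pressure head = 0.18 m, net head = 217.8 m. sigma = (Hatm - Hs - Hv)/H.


sigma = (9.8 - 3.1 - 0.18) / 217.8 = 0.0299


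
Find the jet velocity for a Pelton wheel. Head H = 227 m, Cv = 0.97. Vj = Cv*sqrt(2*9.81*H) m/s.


Vj = 0.97 * sqrt(2*9.81*227) = 64.7343 m/s


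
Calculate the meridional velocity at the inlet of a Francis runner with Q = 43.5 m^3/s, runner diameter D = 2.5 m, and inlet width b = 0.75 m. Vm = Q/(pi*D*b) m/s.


Vm = 43.5 / (pi * 2.5 * 0.75) = 7.3848 m/s


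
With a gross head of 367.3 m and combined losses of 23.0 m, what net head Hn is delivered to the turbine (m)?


Hn = 367.3 - 23.0 = 344.3000 m


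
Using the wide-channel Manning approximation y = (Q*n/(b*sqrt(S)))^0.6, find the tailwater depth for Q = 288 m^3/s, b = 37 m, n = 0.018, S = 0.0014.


y = (288 * 0.018 / (37 * 0.0014^0.5))^0.6 = 2.2082 m


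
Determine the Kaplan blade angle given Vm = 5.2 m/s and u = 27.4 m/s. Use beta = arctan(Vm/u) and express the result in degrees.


beta = arctan(5.2 / 27.4) = 10.7459 degrees


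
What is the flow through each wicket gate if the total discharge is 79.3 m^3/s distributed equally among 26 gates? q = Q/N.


q = 79.3 / 26 = 3.0500 m^3/s


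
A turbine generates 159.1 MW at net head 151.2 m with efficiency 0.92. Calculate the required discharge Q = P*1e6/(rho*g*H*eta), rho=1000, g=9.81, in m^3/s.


Q = 159.1 * 1e6 / (1000 * 9.81 * 151.2 * 0.92) = 116.5901 m^3/s


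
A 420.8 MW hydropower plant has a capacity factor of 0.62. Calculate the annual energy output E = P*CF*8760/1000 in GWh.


E = 420.8 * 0.62 * 8760 / 1000 = 2285.4490 GWh
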